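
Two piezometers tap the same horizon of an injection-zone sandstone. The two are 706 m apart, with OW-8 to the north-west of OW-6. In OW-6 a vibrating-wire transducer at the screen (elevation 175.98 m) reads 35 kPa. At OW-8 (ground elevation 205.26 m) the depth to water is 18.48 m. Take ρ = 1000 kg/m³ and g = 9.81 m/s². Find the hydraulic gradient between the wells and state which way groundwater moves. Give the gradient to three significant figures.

Pressure head at OW-6: ψ = P/(ρg) = 35×1000 / (1000 × 9.81) = 3.57 m.
Total head at OW-6: h = z + ψ = 175.98 + 3.57 = 179.55 m.
Total head at OW-8: h = 205.26 − 18.48 = 186.78 m.
Head difference: h(OW-6) − h(OW-8) = 179.55 − 186.78 = -7.23 m.
Hydraulic gradient: i = |Δh| / L = 7.23 / 706 = 0.0102.
Flow is from higher to lower head: from OW-8 toward OW-6, i.e. toward the south-east.

i ≈ 0.0102; groundwater flows toward the south-east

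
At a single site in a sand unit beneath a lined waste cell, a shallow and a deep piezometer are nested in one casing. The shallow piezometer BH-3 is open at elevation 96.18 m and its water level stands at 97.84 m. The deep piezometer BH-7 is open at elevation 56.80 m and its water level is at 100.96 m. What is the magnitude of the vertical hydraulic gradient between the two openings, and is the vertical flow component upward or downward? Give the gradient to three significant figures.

Total head at BH-3: h = 97.84 m (water level in the standpipe).
Total head at BH-7: h = 100.96 m.
Δh = h(BH-3) − h(BH-7) = 97.84 − 100.96 = -3.12 m.
Vertical separation Δz = 96.18 − 56.80 = 39.38 m.
|i_v| = |Δh| / Δz = 3.12 / 39.38 = 0.0792.
Head is higher in the deep piezometer, so vertical flow is upward (discharge condition).

|i_v| ≈ 0.0792; vertical flow is upward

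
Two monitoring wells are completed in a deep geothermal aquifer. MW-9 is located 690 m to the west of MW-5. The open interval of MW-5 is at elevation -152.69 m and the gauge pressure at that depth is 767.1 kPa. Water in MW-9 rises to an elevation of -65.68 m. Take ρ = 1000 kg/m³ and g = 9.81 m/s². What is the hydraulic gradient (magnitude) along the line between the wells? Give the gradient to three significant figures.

i ≈ 0.0128

Pressure head at MW-5: ψ = P/(ρg) = 767.1×1000 / (1000 × 9.81) = 78.20 m.
Total head at MW-5: h = z + ψ = -152.69 + 78.20 = -74.49 m.
Total head at MW-9: h = -65.68 m (water level in the piezometer is the total head).
Head difference: h(MW-5) − h(MW-9) = -74.49 − (-65.68) = -8.81 m.
Hydraulic gradient: i = |Δh| / L = 8.81 / 690 = 0.0128.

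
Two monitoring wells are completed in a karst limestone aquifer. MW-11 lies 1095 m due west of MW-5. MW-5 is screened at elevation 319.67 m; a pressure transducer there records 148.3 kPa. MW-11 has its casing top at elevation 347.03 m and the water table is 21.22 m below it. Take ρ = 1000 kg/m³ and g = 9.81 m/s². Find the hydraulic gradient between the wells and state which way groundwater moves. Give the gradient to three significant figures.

Pressure head at MW-5: ψ = P/(ρg) = 148.3×1000 / (1000 × 9.81) = 15.12 m.
Total head at MW-5: h = z + ψ = 319.67 + 15.12 = 334.79 m.
Total head at MW-11: h = 347.03 − 21.22 = 325.81 m.
Head difference: h(MW-5) − h(MW-11) = 334.79 − 325.81 = 8.98 m.
Hydraulic gradient: i = |Δh| / L = 8.98 / 1095 = 0.00820.
Flow is from higher to lower head: from MW-5 toward MW-11, i.e. toward the west.

i ≈ 0.00820; groundwater flows toward the west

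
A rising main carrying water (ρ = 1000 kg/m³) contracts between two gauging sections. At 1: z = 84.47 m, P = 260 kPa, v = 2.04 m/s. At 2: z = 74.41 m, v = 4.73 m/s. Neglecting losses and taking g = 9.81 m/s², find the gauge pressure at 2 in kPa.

P₂ ≈ 350 kPa

Pressure head at 1: ψ₁ = P₁/(ρg) = 260×1000 / (1000 × 9.81) = 26.50 m.
Velocity heads: v₁²/2g = 2.04²/19.62 = 0.212 m; v₂²/2g = 4.73²/19.62 = 1.140 m.
Total head H = z₁ + ψ₁ + v₁²/2g = 84.47 + 26.50 + 0.212 = 111.18 m.
ψ₂ = H − z₂ − v₂²/2g = 111.18 − 74.41 − 1.140 = 35.63 m.
P₂ = ρgψ₂ = 1000 × 9.81 × 35.63 ≈ 350 kPa.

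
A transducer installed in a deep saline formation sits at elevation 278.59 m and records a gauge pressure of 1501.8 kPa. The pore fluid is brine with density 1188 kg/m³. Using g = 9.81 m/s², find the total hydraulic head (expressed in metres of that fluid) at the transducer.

h ≈ 407.45 m

ψ = P/(ρg) = 1501.8×1000 / (1188 × 9.81) = 128.86 m.
h = z + ψ = 278.59 + 128.86 = 407.45 m.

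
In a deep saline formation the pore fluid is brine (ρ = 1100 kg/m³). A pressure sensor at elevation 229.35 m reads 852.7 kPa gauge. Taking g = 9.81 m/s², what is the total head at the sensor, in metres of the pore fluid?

h ≈ 308.37 m

ψ = P/(ρg) = 852.7×1000 / (1100 × 9.81) = 79.02 m.
h = z + ψ = 229.35 + 79.02 = 308.37 m.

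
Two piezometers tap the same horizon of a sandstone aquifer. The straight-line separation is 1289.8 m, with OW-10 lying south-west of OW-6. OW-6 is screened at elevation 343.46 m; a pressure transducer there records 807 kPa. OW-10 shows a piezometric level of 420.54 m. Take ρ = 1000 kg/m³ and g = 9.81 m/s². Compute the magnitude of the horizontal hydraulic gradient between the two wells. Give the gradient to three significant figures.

i ≈ 0.00402

Pressure head at OW-6: ψ = P/(ρg) = 807×1000 / (1000 × 9.81) = 82.26 m.
Total head at OW-6: h = z + ψ = 343.46 + 82.26 = 425.72 m.
Total head at OW-10: h = 420.54 m (water level in the piezometer is the total head).
Head difference: h(OW-6) − h(OW-10) = 425.72 − 420.54 = 5.18 m.
Hydraulic gradient: i = |Δh| / L = 5.18 / 1289.8 = 0.00402.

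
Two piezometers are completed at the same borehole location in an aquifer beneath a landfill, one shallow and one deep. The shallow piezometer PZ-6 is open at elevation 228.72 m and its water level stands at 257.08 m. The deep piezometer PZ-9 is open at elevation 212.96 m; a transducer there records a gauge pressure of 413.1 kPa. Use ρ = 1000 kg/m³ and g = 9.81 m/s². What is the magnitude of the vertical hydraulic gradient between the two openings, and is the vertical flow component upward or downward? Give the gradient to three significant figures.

Total head at PZ-6: h = 257.08 m (water level in the standpipe).
Pressure head at PZ-9: ψ = P/(ρg) = 413.1×1000 / (1000 × 9.81) = 42.11 m.
Total head at PZ-9: h = z + ψ = 212.96 + 42.11 = 255.07 m.
Δh = h(PZ-6) − h(PZ-9) = 257.08 − 255.07 = 2.01 m.
Vertical separation Δz = 228.72 − 212.96 = 15.76 m.
|i_v| = |Δh| / Δz = 2.01 / 15.76 = 0.128.
Head is higher in the shallow piezometer, so vertical flow is downward (recharge condition).

|i_v| ≈ 0.128; vertical flow is downward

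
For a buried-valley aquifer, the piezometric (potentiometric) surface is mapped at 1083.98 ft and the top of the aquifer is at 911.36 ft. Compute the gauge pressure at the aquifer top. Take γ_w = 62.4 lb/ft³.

Pressure head at the aquifer top: ψ = h − z = 1083.98 − 911.36 = 172.62 ft.
P = γψ/144 = 62.4 × 172.62 / 144 = 74.8 psi.

P ≈ 74.8 psi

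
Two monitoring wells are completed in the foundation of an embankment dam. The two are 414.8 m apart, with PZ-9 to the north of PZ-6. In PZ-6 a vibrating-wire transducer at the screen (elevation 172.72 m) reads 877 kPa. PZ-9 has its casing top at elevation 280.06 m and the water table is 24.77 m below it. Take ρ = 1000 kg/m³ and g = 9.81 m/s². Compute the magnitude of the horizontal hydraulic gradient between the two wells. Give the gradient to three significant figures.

i ≈ 0.0165

Pressure head at PZ-6: ψ = P/(ρg) = 877×1000 / (1000 × 9.81) = 89.40 m.
Total head at PZ-6: h = z + ψ = 172.72 + 89.40 = 262.12 m.
Total head at PZ-9: h = 280.06 − 24.77 = 255.29 m.
Head difference: h(PZ-6) − h(PZ-9) = 262.12 − 255.29 = 6.83 m.
Hydraulic gradient: i = |Δh| / L = 6.83 / 414.8 = 0.0165.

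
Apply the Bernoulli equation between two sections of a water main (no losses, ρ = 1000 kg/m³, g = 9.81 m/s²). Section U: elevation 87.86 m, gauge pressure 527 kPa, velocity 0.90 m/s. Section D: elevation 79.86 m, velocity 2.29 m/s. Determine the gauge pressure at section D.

Pressure head at U: ψ₁ = P₁/(ρg) = 527×1000 / (1000 × 9.81) = 53.72 m.
Velocity heads: v₁²/2g = 0.90²/19.62 = 0.041 m; v₂²/2g = 2.29²/19.62 = 0.267 m.
Total head H = z₁ + ψ₁ + v₁²/2g = 87.86 + 53.72 + 0.041 = 141.62 m.
ψ₂ = H − z₂ − v₂²/2g = 141.62 − 79.86 − 0.267 = 61.49 m.
P₂ = ρgψ₂ = 1000 × 9.81 × 61.49 ≈ 603 kPa.

P₂ ≈ 603 kPa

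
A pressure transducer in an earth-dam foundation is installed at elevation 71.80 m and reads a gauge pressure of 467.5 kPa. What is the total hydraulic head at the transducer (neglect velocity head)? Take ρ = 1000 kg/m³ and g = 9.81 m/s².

h ≈ 119.46 m

ψ = P/(ρg) = 467.5×1000 / (1000 × 9.81) = 47.66 m.
h = z + ψ = 71.80 + 47.66 = 119.46 m.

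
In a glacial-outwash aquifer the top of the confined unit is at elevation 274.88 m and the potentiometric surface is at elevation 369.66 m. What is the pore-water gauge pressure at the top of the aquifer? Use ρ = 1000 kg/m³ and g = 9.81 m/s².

P ≈ 930 kPa

Pressure head at the aquifer top: ψ = h − z = 369.66 − 274.88 = 94.78 m.
P = ρgψ = 1000 × 9.81 × 94.78 = 929792 Pa ≈ 930 kPa.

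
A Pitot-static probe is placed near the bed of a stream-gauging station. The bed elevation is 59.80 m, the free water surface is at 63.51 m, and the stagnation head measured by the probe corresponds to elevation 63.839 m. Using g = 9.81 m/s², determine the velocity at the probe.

v ≈ 2.54 m/s

Near the bed, under hydrostatic conditions, the piezometric head (z + ψ) equals the free-surface elevation, 63.51 m.
Velocity head = total − piezometric = 63.839 − 63.51 = 0.329 m.
v = √(2g·h_v) = √(2 × 9.81 × 0.329) = 2.54 m/s.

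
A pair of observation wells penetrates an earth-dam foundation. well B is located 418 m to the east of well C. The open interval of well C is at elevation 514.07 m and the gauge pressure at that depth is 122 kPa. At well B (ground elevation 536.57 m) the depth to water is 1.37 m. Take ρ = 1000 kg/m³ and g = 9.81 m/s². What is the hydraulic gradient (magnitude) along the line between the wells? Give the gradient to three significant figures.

Pressure head at well C: ψ = P/(ρg) = 122×1000 / (1000 × 9.81) = 12.44 m.
Total head at well C: h = z + ψ = 514.07 + 12.44 = 526.51 m.
Total head at well B: h = 536.57 − 1.37 = 535.20 m.
Head difference: h(well C) − h(well B) = 526.51 − 535.20 = -8.69 m.
Hydraulic gradient: i = |Δh| / L = 8.69 / 418 = 0.0208.

i ≈ 0.0208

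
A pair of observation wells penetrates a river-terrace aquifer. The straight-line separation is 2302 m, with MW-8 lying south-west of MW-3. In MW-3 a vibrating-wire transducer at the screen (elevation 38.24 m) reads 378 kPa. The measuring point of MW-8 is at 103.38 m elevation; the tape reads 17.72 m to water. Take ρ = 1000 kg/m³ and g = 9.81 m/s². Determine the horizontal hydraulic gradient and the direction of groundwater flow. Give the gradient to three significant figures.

Pressure head at MW-3: ψ = P/(ρg) = 378×1000 / (1000 × 9.81) = 38.53 m.
Total head at MW-3: h = z + ψ = 38.24 + 38.53 = 76.77 m.
Total head at MW-8: h = 103.38 − 17.72 = 85.66 m.
Head difference: h(MW-3) − h(MW-8) = 76.77 − 85.66 = -8.89 m.
Hydraulic gradient: i = |Δh| / L = 8.89 / 2302 = 0.00386.
Flow is from higher to lower head: from MW-8 toward MW-3, i.e. toward the north-east.

i ≈ 0.00386; groundwater flows toward the north-east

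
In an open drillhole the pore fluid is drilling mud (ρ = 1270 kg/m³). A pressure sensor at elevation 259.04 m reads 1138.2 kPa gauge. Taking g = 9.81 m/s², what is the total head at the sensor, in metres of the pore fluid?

ψ = P/(ρg) = 1138.2×1000 / (1270 × 9.81) = 91.36 m.
h = z + ψ = 259.04 + 91.36 = 350.40 m.

h ≈ 350.40 m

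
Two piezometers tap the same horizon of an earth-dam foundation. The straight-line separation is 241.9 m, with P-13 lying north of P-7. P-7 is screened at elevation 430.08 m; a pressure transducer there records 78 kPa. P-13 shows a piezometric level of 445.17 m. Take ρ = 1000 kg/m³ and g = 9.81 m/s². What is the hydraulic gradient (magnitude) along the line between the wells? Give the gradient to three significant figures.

Pressure head at P-7: ψ = P/(ρg) = 78×1000 / (1000 × 9.81) = 7.95 m.
Total head at P-7: h = z + ψ = 430.08 + 7.95 = 438.03 m.
Total head at P-13: h = 445.17 m (water level in the piezometer is the total head).
Head difference: h(P-7) − h(P-13) = 438.03 − 445.17 = -7.14 m.
Hydraulic gradient: i = |Δh| / L = 7.14 / 241.9 = 0.0295.

i ≈ 0.0295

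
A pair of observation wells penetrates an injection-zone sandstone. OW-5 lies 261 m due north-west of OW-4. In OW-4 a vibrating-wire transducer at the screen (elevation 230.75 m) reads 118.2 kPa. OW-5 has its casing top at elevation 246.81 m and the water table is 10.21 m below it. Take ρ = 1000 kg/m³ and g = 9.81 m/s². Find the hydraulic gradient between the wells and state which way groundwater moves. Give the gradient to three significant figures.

Pressure head at OW-4: ψ = P/(ρg) = 118.2×1000 / (1000 × 9.81) = 12.05 m.
Total head at OW-4: h = z + ψ = 230.75 + 12.05 = 242.80 m.
Total head at OW-5: h = 246.81 − 10.21 = 236.60 m.
Head difference: h(OW-4) − h(OW-5) = 242.80 − 236.60 = 6.20 m.
Hydraulic gradient: i = |Δh| / L = 6.20 / 261 = 0.0238.
Flow is from higher to lower head: from OW-4 toward OW-5, i.e. toward the north-west.

i ≈ 0.0238; groundwater flows toward the north-west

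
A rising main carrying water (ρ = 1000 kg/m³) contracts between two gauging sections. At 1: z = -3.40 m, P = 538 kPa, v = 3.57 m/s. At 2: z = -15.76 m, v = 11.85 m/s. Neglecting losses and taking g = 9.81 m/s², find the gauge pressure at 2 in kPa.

Pressure head at 1: ψ₁ = P₁/(ρg) = 538×1000 / (1000 × 9.81) = 54.84 m.
Velocity heads: v₁²/2g = 3.57²/19.62 = 0.650 m; v₂²/2g = 11.85²/19.62 = 7.157 m.
Total head H = z₁ + ψ₁ + v₁²/2g = -3.40 + 54.84 + 0.650 = 52.09 m.
ψ₂ = H − z₂ − v₂²/2g = 52.09 − (-15.76) − 7.157 = 60.69 m.
P₂ = ρgψ₂ = 1000 × 9.81 × 60.69 ≈ 595 kPa.

P₂ ≈ 595 kPa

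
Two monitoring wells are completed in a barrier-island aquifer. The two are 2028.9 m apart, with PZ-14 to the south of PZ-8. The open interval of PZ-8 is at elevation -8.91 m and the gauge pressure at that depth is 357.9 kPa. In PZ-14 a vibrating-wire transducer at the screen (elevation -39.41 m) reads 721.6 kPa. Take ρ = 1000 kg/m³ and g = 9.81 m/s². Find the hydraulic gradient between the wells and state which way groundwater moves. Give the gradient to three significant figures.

Pressure head at PZ-8: ψ = P/(ρg) = 357.9×1000 / (1000 × 9.81) = 36.48 m.
Total head at PZ-8: h = z + ψ = -8.91 + 36.48 = 27.57 m.
Pressure head at PZ-14: ψ = P/(ρg) = 721.6×1000 / (1000 × 9.81) = 73.56 m.
Total head at PZ-14: h = z + ψ = -39.41 + 73.56 = 34.15 m.
Head difference: h(PZ-8) − h(PZ-14) = 27.57 − 34.15 = -6.58 m.
Hydraulic gradient: i = |Δh| / L = 6.58 / 2028.9 = 0.00324.
Flow is from higher to lower head: from PZ-14 toward PZ-8, i.e. toward the north.

i ≈ 0.00324; groundwater flows toward the north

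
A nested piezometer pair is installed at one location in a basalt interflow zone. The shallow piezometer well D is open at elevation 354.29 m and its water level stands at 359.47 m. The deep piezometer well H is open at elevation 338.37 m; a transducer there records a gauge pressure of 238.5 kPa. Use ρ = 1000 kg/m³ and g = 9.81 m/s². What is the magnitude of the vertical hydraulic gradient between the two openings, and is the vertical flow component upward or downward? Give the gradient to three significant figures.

Total head at well D: h = 359.47 m (water level in the standpipe).
Pressure head at well H: ψ = P/(ρg) = 238.5×1000 / (1000 × 9.81) = 24.31 m.
Total head at well H: h = z + ψ = 338.37 + 24.31 = 362.68 m.
Δh = h(well D) − h(well H) = 359.47 − 362.68 = -3.21 m.
Vertical separation Δz = 354.29 − 338.37 = 15.92 m.
|i_v| = |Δh| / Δz = 3.21 / 15.92 = 0.202.
Head is higher in the deep piezometer, so vertical flow is upward (discharge condition).

|i_v| ≈ 0.202; vertical flow is upward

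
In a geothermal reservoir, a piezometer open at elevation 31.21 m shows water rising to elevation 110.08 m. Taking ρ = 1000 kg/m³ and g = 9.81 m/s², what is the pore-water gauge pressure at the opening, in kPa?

Pressure head ψ = h − z = 110.08 − 31.21 = 78.87 m.
P = ρgψ = 1000 × 9.81 × 78.87 = 773715 Pa ≈ 774 kPa.

P ≈ 774 kPa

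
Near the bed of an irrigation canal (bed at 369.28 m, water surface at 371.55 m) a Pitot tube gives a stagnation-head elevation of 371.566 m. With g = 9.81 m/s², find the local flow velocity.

v ≈ 0.560 m/s

Near the bed, under hydrostatic conditions, the piezometric head (z + ψ) equals the free-surface elevation, 371.55 m.
Velocity head = total − piezometric = 371.566 − 371.55 = 0.016 m.
v = √(2g·h_v) = √(2 × 9.81 × 0.016) = 0.560 m/s.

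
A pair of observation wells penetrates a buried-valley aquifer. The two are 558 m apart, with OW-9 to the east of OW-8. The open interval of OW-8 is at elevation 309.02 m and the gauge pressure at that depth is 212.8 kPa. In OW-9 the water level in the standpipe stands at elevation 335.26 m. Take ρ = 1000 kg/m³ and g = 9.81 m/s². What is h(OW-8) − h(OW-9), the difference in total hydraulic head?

Pressure head at OW-8: ψ = P/(ρg) = 212.8×1000 / (1000 × 9.81) = 21.69 m.
Total head at OW-8: h = z + ψ = 309.02 + 21.69 = 330.71 m.
Total head at OW-9: h = 335.26 m (water level in the piezometer is the total head).
Head difference: h(OW-8) − h(OW-9) = 330.71 − 335.26 = -4.55 m.

Δh ≈ -4.55 m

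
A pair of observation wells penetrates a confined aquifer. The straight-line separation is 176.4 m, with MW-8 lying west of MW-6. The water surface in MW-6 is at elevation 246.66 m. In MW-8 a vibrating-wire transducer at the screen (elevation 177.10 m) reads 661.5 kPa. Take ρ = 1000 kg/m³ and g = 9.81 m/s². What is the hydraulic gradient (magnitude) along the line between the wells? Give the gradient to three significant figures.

i ≈ 0.0121

Total head at MW-6: h = 246.66 m (water level in the piezometer is the total head).
Pressure head at MW-8: ψ = P/(ρg) = 661.5×1000 / (1000 × 9.81) = 67.43 m.
Total head at MW-8: h = z + ψ = 177.10 + 67.43 = 244.53 m.
Head difference: h(MW-6) − h(MW-8) = 246.66 − 244.53 = 2.13 m.
Hydraulic gradient: i = |Δh| / L = 2.13 / 176.4 = 0.0121.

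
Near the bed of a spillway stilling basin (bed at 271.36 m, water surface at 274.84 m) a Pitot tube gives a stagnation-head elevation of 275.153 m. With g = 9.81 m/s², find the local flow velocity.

v ≈ 2.48 m/s

Near the bed, under hydrostatic conditions, the piezometric head (z + ψ) equals the free-surface elevation, 274.84 m.
Velocity head = total − piezometric = 275.153 − 274.84 = 0.313 m.
v = √(2g·h_v) = √(2 × 9.81 × 0.313) = 2.48 m/s.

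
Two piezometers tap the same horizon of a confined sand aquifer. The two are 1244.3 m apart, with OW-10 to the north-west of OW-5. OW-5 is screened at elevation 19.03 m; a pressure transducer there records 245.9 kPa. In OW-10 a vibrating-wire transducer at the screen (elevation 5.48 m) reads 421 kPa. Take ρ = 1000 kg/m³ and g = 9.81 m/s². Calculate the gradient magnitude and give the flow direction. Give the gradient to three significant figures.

i ≈ 0.00346; groundwater flows toward the south-east

Pressure head at OW-5: ψ = P/(ρg) = 245.9×1000 / (1000 × 9.81) = 25.07 m.
Total head at OW-5: h = z + ψ = 19.03 + 25.07 = 44.10 m.
Pressure head at OW-10: ψ = P/(ρg) = 421×1000 / (1000 × 9.81) = 42.92 m.
Total head at OW-10: h = z + ψ = 5.48 + 42.92 = 48.40 m.
Head difference: h(OW-5) − h(OW-10) = 44.10 − 48.40 = -4.30 m.
Hydraulic gradient: i = |Δh| / L = 4.30 / 1244.3 = 0.00346.
Flow is from higher to lower head: from OW-10 toward OW-5, i.e. toward the south-east.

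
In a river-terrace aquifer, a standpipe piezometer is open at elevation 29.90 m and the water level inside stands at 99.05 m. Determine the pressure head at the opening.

ψ ≈ 69.15 m

Total head h = 99.05 m (the water-surface elevation in the piezometer).
Pressure head ψ = h − z = 99.05 − 29.90 = 69.15 m.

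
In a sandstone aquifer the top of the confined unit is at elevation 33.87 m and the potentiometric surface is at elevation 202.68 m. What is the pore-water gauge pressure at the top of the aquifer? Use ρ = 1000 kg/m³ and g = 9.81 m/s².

P ≈ 1660 kPa

Pressure head at the aquifer top: ψ = h − z = 202.68 − 33.87 = 168.81 m.
P = ρgψ = 1000 × 9.81 × 168.81 = 1656026 Pa ≈ 1660 kPa.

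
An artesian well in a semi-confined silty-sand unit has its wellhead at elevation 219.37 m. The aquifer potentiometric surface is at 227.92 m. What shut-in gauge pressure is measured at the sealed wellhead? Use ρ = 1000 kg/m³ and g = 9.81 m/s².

P ≈ 83.9 kPa

Head above the cap: Δh = 227.92 − 219.37 = 8.55 m.
P = ρgΔh = 1000 × 9.81 × 8.55 = 83876 Pa ≈ 83.9 kPa.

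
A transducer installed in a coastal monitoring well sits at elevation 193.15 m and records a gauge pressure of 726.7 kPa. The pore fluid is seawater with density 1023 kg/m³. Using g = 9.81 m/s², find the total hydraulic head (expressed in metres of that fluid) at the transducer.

h ≈ 265.56 m

ψ = P/(ρg) = 726.7×1000 / (1023 × 9.81) = 72.41 m.
h = z + ψ = 193.15 + 72.41 = 265.56 m.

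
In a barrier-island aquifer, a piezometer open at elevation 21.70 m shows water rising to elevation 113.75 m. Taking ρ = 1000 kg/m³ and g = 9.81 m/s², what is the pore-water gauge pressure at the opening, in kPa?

P ≈ 903 kPa

Pressure head ψ = h − z = 113.75 − 21.70 = 92.05 m.
P = ρgψ = 1000 × 9.81 × 92.05 = 903010 Pa ≈ 903 kPa.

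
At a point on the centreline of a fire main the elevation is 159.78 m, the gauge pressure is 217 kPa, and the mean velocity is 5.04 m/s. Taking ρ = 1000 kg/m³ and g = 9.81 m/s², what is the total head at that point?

Pressure head ψ = P/(ρg) = 217×1000 / (1000 × 9.81) = 22.12 m.
Velocity head = v²/(2g) = 5.04² / (2 × 9.81) = 1.295 m.
h = z + ψ + v²/(2g) = 159.78 + 22.12 + 1.295 = 183.19 m.

h ≈ 183.19 m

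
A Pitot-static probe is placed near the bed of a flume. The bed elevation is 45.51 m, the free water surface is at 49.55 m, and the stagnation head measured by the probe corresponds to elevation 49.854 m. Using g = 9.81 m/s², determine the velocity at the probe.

v ≈ 2.44 m/s

Near the bed, under hydrostatic conditions, the piezometric head (z + ψ) equals the free-surface elevation, 49.55 m.
Velocity head = total − piezometric = 49.854 − 49.55 = 0.304 m.
v = √(2g·h_v) = √(2 × 9.81 × 0.304) = 2.44 m/s.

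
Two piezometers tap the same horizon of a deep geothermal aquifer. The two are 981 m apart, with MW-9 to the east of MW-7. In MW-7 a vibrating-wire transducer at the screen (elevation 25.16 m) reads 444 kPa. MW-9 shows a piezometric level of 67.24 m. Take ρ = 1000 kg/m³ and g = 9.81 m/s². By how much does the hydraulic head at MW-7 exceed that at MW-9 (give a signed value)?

Δh ≈ 3.18 m

Pressure head at MW-7: ψ = P/(ρg) = 444×1000 / (1000 × 9.81) = 45.26 m.
Total head at MW-7: h = z + ψ = 25.16 + 45.26 = 70.42 m.
Total head at MW-9: h = 67.24 m (water level in the piezometer is the total head).
Head difference: h(MW-7) − h(MW-9) = 70.42 − 67.24 = 3.18 m.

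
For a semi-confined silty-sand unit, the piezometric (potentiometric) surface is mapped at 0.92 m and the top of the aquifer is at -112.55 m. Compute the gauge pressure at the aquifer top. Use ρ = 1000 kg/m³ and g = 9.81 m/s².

Pressure head at the aquifer top: ψ = h − z = 0.92 − (-112.55) = 113.47 m.
P = ρgψ = 1000 × 9.81 × 113.47 = 1113141 Pa ≈ 1110 kPa.

P ≈ 1110 kPa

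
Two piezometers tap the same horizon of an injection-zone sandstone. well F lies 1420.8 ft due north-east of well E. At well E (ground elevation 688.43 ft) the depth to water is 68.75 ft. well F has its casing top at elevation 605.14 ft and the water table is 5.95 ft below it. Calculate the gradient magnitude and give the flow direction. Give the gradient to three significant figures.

Total head at well E: h = 688.43 − 68.75 = 619.68 ft.
Total head at well F: h = 605.14 − 5.95 = 599.19 ft.
Head difference: h(well E) − h(well F) = 619.68 − 599.19 = 20.49 ft.
Hydraulic gradient: i = |Δh| / L = 20.49 / 1420.8 = 0.0144.
Flow is from higher to lower head: from well E toward well F, i.e. toward the north-east.

i ≈ 0.0144; groundwater flows toward the north-east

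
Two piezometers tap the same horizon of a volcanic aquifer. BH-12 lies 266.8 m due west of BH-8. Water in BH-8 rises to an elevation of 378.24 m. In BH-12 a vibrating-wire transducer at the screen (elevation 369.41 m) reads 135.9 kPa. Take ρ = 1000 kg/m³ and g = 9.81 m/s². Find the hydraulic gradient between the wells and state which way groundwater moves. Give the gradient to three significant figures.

Total head at BH-8: h = 378.24 m (water level in the piezometer is the total head).
Pressure head at BH-12: ψ = P/(ρg) = 135.9×1000 / (1000 × 9.81) = 13.85 m.
Total head at BH-12: h = z + ψ = 369.41 + 13.85 = 383.26 m.
Head difference: h(BH-8) − h(BH-12) = 378.24 − 383.26 = -5.02 m.
Hydraulic gradient: i = |Δh| / L = 5.02 / 266.8 = 0.0188.
Flow is from higher to lower head: from BH-12 toward BH-8, i.e. toward the east.

i ≈ 0.0188; groundwater flows toward the east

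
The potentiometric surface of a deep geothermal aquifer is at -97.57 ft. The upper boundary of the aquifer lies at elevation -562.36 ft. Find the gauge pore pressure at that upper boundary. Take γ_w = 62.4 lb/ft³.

P ≈ 201 psi

Pressure head at the aquifer top: ψ = h − z = -97.57 − (-562.36) = 464.79 ft.
P = γψ/144 = 62.4 × 464.79 / 144 = 201 psi.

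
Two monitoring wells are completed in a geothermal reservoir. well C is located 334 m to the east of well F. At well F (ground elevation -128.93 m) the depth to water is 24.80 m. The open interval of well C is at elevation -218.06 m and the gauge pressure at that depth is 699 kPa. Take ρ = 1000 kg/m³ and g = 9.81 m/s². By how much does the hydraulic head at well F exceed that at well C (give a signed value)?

Δh ≈ -6.92 m

Total head at well F: h = -128.93 − 24.80 = -153.73 m.
Pressure head at well C: ψ = P/(ρg) = 699×1000 / (1000 × 9.81) = 71.25 m.
Total head at well C: h = z + ψ = -218.06 + 71.25 = -146.81 m.
Head difference: h(well F) − h(well C) = -153.73 − (-146.81) = -6.92 m.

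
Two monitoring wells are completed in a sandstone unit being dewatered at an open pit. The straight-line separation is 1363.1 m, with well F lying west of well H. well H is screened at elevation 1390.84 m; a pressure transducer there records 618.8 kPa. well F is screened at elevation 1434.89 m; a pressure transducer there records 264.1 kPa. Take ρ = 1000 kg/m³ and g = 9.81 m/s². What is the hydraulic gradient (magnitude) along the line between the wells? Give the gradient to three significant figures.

Pressure head at well H: ψ = P/(ρg) = 618.8×1000 / (1000 × 9.81) = 63.08 m.
Total head at well H: h = z + ψ = 1390.84 + 63.08 = 1453.92 m.
Pressure head at well F: ψ = P/(ρg) = 264.1×1000 / (1000 × 9.81) = 26.92 m.
Total head at well F: h = z + ψ = 1434.89 + 26.92 = 1461.81 m.
Head difference: h(well H) − h(well F) = 1453.92 − 1461.81 = -7.89 m.
Hydraulic gradient: i = |Δh| / L = 7.89 / 1363.1 = 0.00579.

i ≈ 0.00579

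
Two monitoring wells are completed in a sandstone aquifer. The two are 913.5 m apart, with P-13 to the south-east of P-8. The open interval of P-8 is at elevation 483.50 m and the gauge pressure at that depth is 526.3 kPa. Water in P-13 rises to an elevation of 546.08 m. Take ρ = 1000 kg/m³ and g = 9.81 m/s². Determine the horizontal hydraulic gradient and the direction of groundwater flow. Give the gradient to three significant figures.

Pressure head at P-8: ψ = P/(ρg) = 526.3×1000 / (1000 × 9.81) = 53.65 m.
Total head at P-8: h = z + ψ = 483.50 + 53.65 = 537.15 m.
Total head at P-13: h = 546.08 m (water level in the piezometer is the total head).
Head difference: h(P-8) − h(P-13) = 537.15 − 546.08 = -8.93 m.
Hydraulic gradient: i = |Δh| / L = 8.93 / 913.5 = 0.00978.
Flow is from higher to lower head: from P-13 toward P-8, i.e. toward the north-west.

i ≈ 0.00978; groundwater flows toward the north-west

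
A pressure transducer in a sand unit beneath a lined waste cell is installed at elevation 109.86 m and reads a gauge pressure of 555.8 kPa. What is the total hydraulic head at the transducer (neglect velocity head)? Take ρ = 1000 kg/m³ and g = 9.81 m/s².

h ≈ 166.52 m

ψ = P/(ρg) = 555.8×1000 / (1000 × 9.81) = 56.66 m.
h = z + ψ = 109.86 + 56.66 = 166.52 m.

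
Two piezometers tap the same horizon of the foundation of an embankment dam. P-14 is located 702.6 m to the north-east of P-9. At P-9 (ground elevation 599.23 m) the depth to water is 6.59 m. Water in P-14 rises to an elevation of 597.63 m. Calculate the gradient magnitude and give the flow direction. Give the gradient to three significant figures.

i ≈ 0.00710; groundwater flows toward the south-west

Total head at P-9: h = 599.23 − 6.59 = 592.64 m.
Total head at P-14: h = 597.63 m (water level in the piezometer is the total head).
Head difference: h(P-9) − h(P-14) = 592.64 − 597.63 = -4.99 m.
Hydraulic gradient: i = |Δh| / L = 4.99 / 702.6 = 0.00710.
Flow is from higher to lower head: from P-14 toward P-9, i.e. toward the south-west.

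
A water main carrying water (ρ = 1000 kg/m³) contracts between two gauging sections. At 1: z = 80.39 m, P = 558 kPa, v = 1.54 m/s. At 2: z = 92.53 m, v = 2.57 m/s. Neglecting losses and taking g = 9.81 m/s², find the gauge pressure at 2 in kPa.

Pressure head at 1: ψ₁ = P₁/(ρg) = 558×1000 / (1000 × 9.81) = 56.88 m.
Velocity heads: v₁²/2g = 1.54²/19.62 = 0.121 m; v₂²/2g = 2.57²/19.62 = 0.337 m.
Total head H = z₁ + ψ₁ + v₁²/2g = 80.39 + 56.88 + 0.121 = 137.39 m.
ψ₂ = H − z₂ − v₂²/2g = 137.39 − 92.53 − 0.337 = 44.52 m.
P₂ = ρgψ₂ = 1000 × 9.81 × 44.52 ≈ 437 kPa.

P₂ ≈ 437 kPa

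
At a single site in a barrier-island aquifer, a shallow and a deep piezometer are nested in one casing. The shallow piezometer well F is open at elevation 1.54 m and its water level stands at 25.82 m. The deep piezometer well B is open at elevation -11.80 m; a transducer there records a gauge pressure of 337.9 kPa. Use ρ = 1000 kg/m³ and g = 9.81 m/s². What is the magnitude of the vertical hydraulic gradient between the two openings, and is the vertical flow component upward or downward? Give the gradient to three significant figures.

Total head at well F: h = 25.82 m (water level in the standpipe).
Pressure head at well B: ψ = P/(ρg) = 337.9×1000 / (1000 × 9.81) = 34.44 m.
Total head at well B: h = z + ψ = -11.80 + 34.44 = 22.64 m.
Δh = h(well F) − h(well B) = 25.82 − 22.64 = 3.18 m.
Vertical separation Δz = 1.54 − (-11.80) = 13.34 m.
|i_v| = |Δh| / Δz = 3.18 / 13.34 = 0.238.
Head is higher in the shallow piezometer, so vertical flow is downward (recharge condition).

|i_v| ≈ 0.238; vertical flow is downward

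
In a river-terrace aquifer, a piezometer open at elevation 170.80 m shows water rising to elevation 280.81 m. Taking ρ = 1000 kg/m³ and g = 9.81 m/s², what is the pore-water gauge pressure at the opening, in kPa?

Pressure head ψ = h − z = 280.81 − 170.80 = 110.01 m.
P = ρgψ = 1000 × 9.81 × 110.01 = 1079198 Pa ≈ 1080 kPa.

P ≈ 1080 kPa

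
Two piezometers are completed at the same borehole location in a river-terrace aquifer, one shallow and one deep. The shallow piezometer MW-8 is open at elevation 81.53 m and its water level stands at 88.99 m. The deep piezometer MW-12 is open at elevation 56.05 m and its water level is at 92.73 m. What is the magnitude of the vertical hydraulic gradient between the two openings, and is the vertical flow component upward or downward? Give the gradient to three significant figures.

Total head at MW-8: h = 88.99 m (water level in the standpipe).
Total head at MW-12: h = 92.73 m.
Δh = h(MW-8) − h(MW-12) = 88.99 − 92.73 = -3.74 m.
Vertical separation Δz = 81.53 − 56.05 = 25.48 m.
|i_v| = |Δh| / Δz = 3.74 / 25.48 = 0.147.
Head is higher in the deep piezometer, so vertical flow is upward (discharge condition).

|i_v| ≈ 0.147; vertical flow is upward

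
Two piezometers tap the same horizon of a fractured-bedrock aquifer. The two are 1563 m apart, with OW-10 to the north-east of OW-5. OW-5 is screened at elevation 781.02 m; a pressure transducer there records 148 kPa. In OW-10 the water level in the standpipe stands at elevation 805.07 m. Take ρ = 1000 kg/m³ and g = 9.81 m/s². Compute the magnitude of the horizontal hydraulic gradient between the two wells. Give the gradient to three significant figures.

Pressure head at OW-5: ψ = P/(ρg) = 148×1000 / (1000 × 9.81) = 15.09 m.
Total head at OW-5: h = z + ψ = 781.02 + 15.09 = 796.11 m.
Total head at OW-10: h = 805.07 m (water level in the piezometer is the total head).
Head difference: h(OW-5) − h(OW-10) = 796.11 − 805.07 = -8.96 m.
Hydraulic gradient: i = |Δh| / L = 8.96 / 1563 = 0.00573.

i ≈ 0.00573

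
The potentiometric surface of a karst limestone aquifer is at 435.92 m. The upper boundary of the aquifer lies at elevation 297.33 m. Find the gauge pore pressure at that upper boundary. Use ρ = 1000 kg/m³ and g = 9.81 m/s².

P ≈ 1360 kPa

Pressure head at the aquifer top: ψ = h − z = 435.92 − 297.33 = 138.59 m.
P = ρgψ = 1000 × 9.81 × 138.59 = 1359568 Pa ≈ 1360 kPa.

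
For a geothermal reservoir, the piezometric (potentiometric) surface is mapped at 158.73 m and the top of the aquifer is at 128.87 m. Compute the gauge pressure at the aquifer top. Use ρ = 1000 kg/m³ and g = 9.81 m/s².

Pressure head at the aquifer top: ψ = h − z = 158.73 − 128.87 = 29.86 m.
P = ρgψ = 1000 × 9.81 × 29.86 = 292927 Pa ≈ 293 kPa.

P ≈ 293 kPa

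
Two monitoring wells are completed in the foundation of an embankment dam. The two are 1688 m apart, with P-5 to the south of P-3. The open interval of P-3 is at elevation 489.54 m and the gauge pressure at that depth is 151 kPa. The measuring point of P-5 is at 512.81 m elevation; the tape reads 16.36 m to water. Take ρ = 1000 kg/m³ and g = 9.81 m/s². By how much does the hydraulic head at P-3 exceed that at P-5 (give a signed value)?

Δh ≈ 8.48 m

Pressure head at P-3: ψ = P/(ρg) = 151×1000 / (1000 × 9.81) = 15.39 m.
Total head at P-3: h = z + ψ = 489.54 + 15.39 = 504.93 m.
Total head at P-5: h = 512.81 − 16.36 = 496.45 m.
Head difference: h(P-3) − h(P-5) = 504.93 − 496.45 = 8.48 m.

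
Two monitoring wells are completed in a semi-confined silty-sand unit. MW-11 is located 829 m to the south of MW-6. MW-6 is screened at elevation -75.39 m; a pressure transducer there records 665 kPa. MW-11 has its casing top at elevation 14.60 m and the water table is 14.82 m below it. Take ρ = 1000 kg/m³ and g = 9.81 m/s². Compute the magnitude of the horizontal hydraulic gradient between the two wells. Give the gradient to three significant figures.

i ≈ 0.00890

Pressure head at MW-6: ψ = P/(ρg) = 665×1000 / (1000 × 9.81) = 67.79 m.
Total head at MW-6: h = z + ψ = -75.39 + 67.79 = -7.60 m.
Total head at MW-11: h = 14.60 − 14.82 = -0.22 m.
Head difference: h(MW-6) − h(MW-11) = -7.60 − (-0.22) = -7.38 m.
Hydraulic gradient: i = |Δh| / L = 7.38 / 829 = 0.00890.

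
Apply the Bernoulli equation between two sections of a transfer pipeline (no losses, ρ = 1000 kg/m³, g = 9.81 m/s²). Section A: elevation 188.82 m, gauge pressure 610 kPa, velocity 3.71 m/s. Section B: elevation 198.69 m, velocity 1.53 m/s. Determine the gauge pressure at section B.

Pressure head at A: ψ₁ = P₁/(ρg) = 610×1000 / (1000 × 9.81) = 62.18 m.
Velocity heads: v₁²/2g = 3.71²/19.62 = 0.702 m; v₂²/2g = 1.53²/19.62 = 0.119 m.
Total head H = z₁ + ψ₁ + v₁²/2g = 188.82 + 62.18 + 0.702 = 251.70 m.
ψ₂ = H − z₂ − v₂²/2g = 251.70 − 198.69 − 0.119 = 52.89 m.
P₂ = ρgψ₂ = 1000 × 9.81 × 52.89 ≈ 519 kPa.

P₂ ≈ 519 kPa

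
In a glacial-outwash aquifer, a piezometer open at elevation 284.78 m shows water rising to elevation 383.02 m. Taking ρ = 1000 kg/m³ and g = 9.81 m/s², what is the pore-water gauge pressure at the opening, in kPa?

Pressure head ψ = h − z = 383.02 − 284.78 = 98.24 m.
P = ρgψ = 1000 × 9.81 × 98.24 = 963734 Pa ≈ 964 kPa.

P ≈ 964 kPa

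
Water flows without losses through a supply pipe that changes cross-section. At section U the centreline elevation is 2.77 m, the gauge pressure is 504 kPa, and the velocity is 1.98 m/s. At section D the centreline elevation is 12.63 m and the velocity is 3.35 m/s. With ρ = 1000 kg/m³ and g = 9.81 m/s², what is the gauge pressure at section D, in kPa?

P₂ ≈ 404 kPa

Pressure head at U: ψ₁ = P₁/(ρg) = 504×1000 / (1000 × 9.81) = 51.38 m.
Velocity heads: v₁²/2g = 1.98²/19.62 = 0.200 m; v₂²/2g = 3.35²/19.62 = 0.572 m.
Total head H = z₁ + ψ₁ + v₁²/2g = 2.77 + 51.38 + 0.200 = 54.35 m.
ψ₂ = H − z₂ − v₂²/2g = 54.35 − 12.63 − 0.572 = 41.15 m.
P₂ = ρgψ₂ = 1000 × 9.81 × 41.15 ≈ 404 kPa.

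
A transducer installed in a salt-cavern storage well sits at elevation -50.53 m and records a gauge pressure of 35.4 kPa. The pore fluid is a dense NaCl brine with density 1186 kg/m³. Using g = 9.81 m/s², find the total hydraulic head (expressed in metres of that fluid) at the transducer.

ψ = P/(ρg) = 35.4×1000 / (1186 × 9.81) = 3.04 m.
h = z + ψ = -50.53 + 3.04 = -47.49 m.

h ≈ -47.49 m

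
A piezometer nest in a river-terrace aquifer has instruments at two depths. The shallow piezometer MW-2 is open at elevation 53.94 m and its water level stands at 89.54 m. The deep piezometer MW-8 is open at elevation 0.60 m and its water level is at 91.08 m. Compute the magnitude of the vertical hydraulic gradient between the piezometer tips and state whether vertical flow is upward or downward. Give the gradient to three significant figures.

Total head at MW-2: h = 89.54 m (water level in the standpipe).
Total head at MW-8: h = 91.08 m.
Δh = h(MW-2) − h(MW-8) = 89.54 − 91.08 = -1.54 m.
Vertical separation Δz = 53.94 − 0.60 = 53.34 m.
|i_v| = |Δh| / Δz = 1.54 / 53.34 = 0.0289.
Head is higher in the deep piezometer, so vertical flow is upward (discharge condition).

|i_v| ≈ 0.0289; vertical flow is upward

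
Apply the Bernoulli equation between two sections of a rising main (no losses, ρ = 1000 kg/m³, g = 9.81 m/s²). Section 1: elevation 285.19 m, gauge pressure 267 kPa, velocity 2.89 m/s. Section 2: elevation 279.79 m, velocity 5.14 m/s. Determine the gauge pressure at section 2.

Pressure head at 1: ψ₁ = P₁/(ρg) = 267×1000 / (1000 × 9.81) = 27.22 m.
Velocity heads: v₁²/2g = 2.89²/19.62 = 0.426 m; v₂²/2g = 5.14²/19.62 = 1.347 m.
Total head H = z₁ + ψ₁ + v₁²/2g = 285.19 + 27.22 + 0.426 = 312.84 m.
ψ₂ = H − z₂ − v₂²/2g = 312.84 − 279.79 − 1.347 = 31.70 m.
P₂ = ρgψ₂ = 1000 × 9.81 × 31.70 ≈ 311 kPa.

P₂ ≈ 311 kPa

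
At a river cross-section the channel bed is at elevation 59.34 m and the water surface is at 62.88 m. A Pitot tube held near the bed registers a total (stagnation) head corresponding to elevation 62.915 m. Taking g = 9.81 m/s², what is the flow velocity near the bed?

Near the bed, under hydrostatic conditions, the piezometric head (z + ψ) equals the free-surface elevation, 62.88 m.
Velocity head = total − piezometric = 62.915 − 62.88 = 0.035 m.
v = √(2g·h_v) = √(2 × 9.81 × 0.035) = 0.829 m/s.

v ≈ 0.829 m/s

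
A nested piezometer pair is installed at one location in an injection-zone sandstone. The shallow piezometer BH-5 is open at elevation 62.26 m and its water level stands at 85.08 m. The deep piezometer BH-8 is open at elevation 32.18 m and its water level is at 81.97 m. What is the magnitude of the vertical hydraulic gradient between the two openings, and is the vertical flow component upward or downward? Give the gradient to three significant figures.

Total head at BH-5: h = 85.08 m (water level in the standpipe).
Total head at BH-8: h = 81.97 m.
Δh = h(BH-5) − h(BH-8) = 85.08 − 81.97 = 3.11 m.
Vertical separation Δz = 62.26 − 32.18 = 30.08 m.
|i_v| = |Δh| / Δz = 3.11 / 30.08 = 0.103.
Head is higher in the shallow piezometer, so vertical flow is downward (recharge condition).

|i_v| ≈ 0.103; vertical flow is downward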